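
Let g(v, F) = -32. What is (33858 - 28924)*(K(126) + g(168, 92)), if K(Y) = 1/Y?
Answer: -9944477/63 ≈ -1.5785e+5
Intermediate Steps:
(33858 - 28924)*(K(126) + g(168, 92)) = (33858 - 28924)*(1/126 - 32) = 4934*(1/126 - 32) = 4934*(-4031/126) = -9944477/63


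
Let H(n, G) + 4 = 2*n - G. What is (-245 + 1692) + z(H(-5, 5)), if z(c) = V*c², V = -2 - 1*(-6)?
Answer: 2891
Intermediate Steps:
V = 4 (V = -2 + 6 = 4)
H(n, G) = -4 - G + 2*n (H(n, G) = -4 + (2*n - G) = -4 + (-G + 2*n) = -4 - G + 2*n)
z(c) = 4*c²
(-245 + 1692) + z(H(-5, 5)) = (-245 + 1692) + 4*(-4 - 1*5 + 2*(-5))² = 1447 + 4*(-4 - 5 - 10)² = 1447 + 4*(-19)² = 1447 + 4*361 = 1447 + 1444 = 2891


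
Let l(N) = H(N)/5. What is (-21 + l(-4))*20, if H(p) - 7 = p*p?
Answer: -328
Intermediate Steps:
H(p) = 7 + p**2 (H(p) = 7 + p*p = 7 + p**2)
l(N) = 7/5 + N**2/5 (l(N) = (7 + N**2)/5 = (7 + N**2)*(1/5) = 7/5 + N**2/5)
(-21 + l(-4))*20 = (-21 + (7/5 + (1/5)*(-4)**2))*20 = (-21 + (7/5 + (1/5)*16))*20 = (-21 + (7/5 + 16/5))*20 = (-21 + 23/5)*20 = -82/5*20 = -328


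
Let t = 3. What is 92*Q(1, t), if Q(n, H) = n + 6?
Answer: 644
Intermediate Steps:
Q(n, H) = 6 + n
92*Q(1, t) = 92*(6 + 1) = 92*7 = 644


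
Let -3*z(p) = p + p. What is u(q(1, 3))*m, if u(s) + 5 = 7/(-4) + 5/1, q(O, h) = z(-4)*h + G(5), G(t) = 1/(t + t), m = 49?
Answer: -343/4 ≈ -85.750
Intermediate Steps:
z(p) = -2*p/3 (z(p) = -(p + p)/3 = -2*p/3)
G(t) = 1/(2*t)
q(O, h) = 1/10 + 8*h/3 (q(O, h) = (-2/3*(-4))*h + (1/2)/5 = 8*h/3 + (1/2)*(1/5) = 8*h/3 + 1/10 = 1/10 + 8*h/3)
u(s) = -7/4 (u(s) = -5 + (7/(-4) + 5/1) = -5 + (7*(-1/4) + 5*1) = -5 + (-7/4 + 5) = -5 + 13/4 = -7/4)
u(q(1, 3))*m = -7/4*49 = -343/4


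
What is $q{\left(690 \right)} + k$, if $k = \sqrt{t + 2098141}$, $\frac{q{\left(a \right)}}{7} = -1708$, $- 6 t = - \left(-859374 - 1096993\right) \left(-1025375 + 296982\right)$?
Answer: $-11956 + \frac{\sqrt{8550099702462}}{6} \approx 4.7539 \cdot 10^{5}$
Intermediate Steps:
$t = \frac{1425004028231}{6}$ ($t = - \frac{\left(-1\right) \left(-859374 - 1096993\right) \left(-1025375 + 296982\right)}{6} = - \frac{\left(-1\right) \left(\left(-1956367\right) \left(-728393\right)\right)}{6} = - \frac{\left(-1\right) 1425004028231}{6} = \left(- \frac{1}{6}\right) \left(-1425004028231\right) = \frac{1425004028231}{6} \approx 2.375 \cdot 10^{11}$)
$q{\left(a \right)} = -11956$ ($q{\left(a \right)} = 7 \left(-1708\right) = -11956$)
$k = \frac{\sqrt{8550099702462}}{6}$ ($k = \sqrt{\frac{1425004028231}{6} + 2098141} = \sqrt{\frac{1425016617077}{6}} = \frac{\sqrt{8550099702462}}{6} \approx 4.8734 \cdot 10^{5}$)
$q{\left(690 \right)} + k = -11956 + \frac{\sqrt{8550099702462}}{6}$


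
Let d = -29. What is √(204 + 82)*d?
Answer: -29*√286 ≈ -490.43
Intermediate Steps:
√(204 + 82)*d = √(204 + 82)*(-29) = √286*(-29) = -29*√286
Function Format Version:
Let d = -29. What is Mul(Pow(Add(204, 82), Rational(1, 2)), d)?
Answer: Mul(-29, Pow(286, Rational(1, 2))) ≈ -490.43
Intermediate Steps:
Mul(Pow(Add(204, 82), Rational(1, 2)), d) = Mul(Pow(Add(204, 82), Rational(1, 2)), -29) = Mul(Pow(286, Rational(1, 2)), -29) = Mul(-29, Pow(286, Rational(1, 2)))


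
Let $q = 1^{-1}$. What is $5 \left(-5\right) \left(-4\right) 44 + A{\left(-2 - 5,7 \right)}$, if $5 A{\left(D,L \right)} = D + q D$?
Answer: $\frac{21986}{5} \approx 4397.2$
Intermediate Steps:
$q = 1$
$A{\left(D,L \right)} = \frac{2 D}{5}$ ($A{\left(D,L \right)} = \frac{D + 1 D}{5} = \frac{D + D}{5} = \frac{2 D}{5}$)
$5 \left(-5\right) \left(-4\right) 44 + A{\left(-2 - 5,7 \right)} = 5 \left(-5\right) \left(-4\right) 44 + \frac{2 \left(-2 - 5\right)}{5} = \left(-25\right) \left(-4\right) 44 + \frac{2}{5} \left(-7\right) = 100 \cdot 44 - \frac{14}{5} = 4400 - \frac{14}{5} = \frac{21986}{5}$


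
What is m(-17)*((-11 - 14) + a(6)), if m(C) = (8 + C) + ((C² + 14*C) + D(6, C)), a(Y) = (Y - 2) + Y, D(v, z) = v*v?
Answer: -1170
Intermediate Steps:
D(v, z) = v²
a(Y) = -2 + 2*Y (a(Y) = (-2 + Y) + Y = -2 + 2*Y)
m(C) = 44 + C² + 15*C (m(C) = (8 + C) + ((C² + 14*C) + 6²) = (8 + C) + ((C² + 14*C) + 36) = (8 + C) + (36 + C² + 14*C) = 44 + C² + 15*C)
m(-17)*((-11 - 14) + a(6)) = (44 + (-17)² + 15*(-17))*((-11 - 14) + (-2 + 2*6)) = (44 + 289 - 255)*(-25 + (-2 + 12)) = 78*(-25 + 10) = 78*(-15) = -1170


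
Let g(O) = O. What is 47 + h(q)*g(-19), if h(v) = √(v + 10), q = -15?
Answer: 47 - 19*I*√5 ≈ 47.0 - 42.485*I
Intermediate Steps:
h(v) = √(10 + v)
47 + h(q)*g(-19) = 47 + √(10 - 15)*(-19) = 47 + √(-5)*(-19) = 47 + (I*√5)*(-19) = 47 - 19*I*√5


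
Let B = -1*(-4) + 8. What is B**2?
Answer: 144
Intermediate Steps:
B = 12 (B = 4 + 8 = 12)
B**2 = 12**2 = 144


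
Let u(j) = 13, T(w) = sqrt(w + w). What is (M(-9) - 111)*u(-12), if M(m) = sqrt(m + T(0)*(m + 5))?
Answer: -1443 + 39*I ≈ -1443.0 + 39.0*I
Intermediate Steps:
T(w) = sqrt(2)*sqrt(w) (T(w) = sqrt(2*w) = sqrt(2)*sqrt(w))
M(m) = sqrt(m) (M(m) = sqrt(m + (sqrt(2)*sqrt(0))*(m + 5)) = sqrt(m + (sqrt(2)*0)*(5 + m)) = sqrt(m + 0*(5 + m)) = sqrt(m + 0) = sqrt(m))
(M(-9) - 111)*u(-12) = (sqrt(-9) - 111)*13 = (3*I - 111)*13 = (-111 + 3*I)*13 = -1443 + 39*I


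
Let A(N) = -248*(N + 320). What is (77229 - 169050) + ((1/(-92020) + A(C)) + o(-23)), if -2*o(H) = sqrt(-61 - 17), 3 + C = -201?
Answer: -11096599781/92020 - I*sqrt(78)/2 ≈ -1.2059e+5 - 4.4159*I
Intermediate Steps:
C = -204 (C = -3 - 201 = -204)
A(N) = -79360 - 248*N (A(N) = -248*(320 + N) = -79360 - 248*N)
o(H) = -I*sqrt(78)/2 (o(H) = -sqrt(-61 - 17)/2 = -I*sqrt(78)/2)
(77229 - 169050) + ((1/(-92020) + A(C)) + o(-23)) = (77229 - 169050) + ((1/(-92020) + (-79360 - 248*(-204))) - I*sqrt(78)/2) = -91821 + ((-1/92020 + (-79360 + 50592)) - I*sqrt(78)/2) = -91821 + ((-1/92020 - 28768) - I*sqrt(78)/2) = -91821 + (-2647231361/92020 - I*sqrt(78)/2) = -11096599781/92020 - I*sqrt(78)/2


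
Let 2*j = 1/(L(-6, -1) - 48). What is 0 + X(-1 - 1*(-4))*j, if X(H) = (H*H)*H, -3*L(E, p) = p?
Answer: -81/286 ≈ -0.28322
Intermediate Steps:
L(E, p) = -p/3
X(H) = H³ (X(H) = H²*H = H³)
j = -3/286 (j = 1/(2*(-⅓*(-1) - 48)) = 1/(2*(⅓ - 48)) = 1/(2*(-143/3)) = (½)*(-3/143) = -3/286 ≈ -0.010490)
0 + X(-1 - 1*(-4))*j = 0 + (-1 - 1*(-4))³*(-3/286) = 0 + (-1 + 4)³*(-3/286) = 0 + 3³*(-3/286) = 0 + 27*(-3/286) = 0 - 81/286 = -81/286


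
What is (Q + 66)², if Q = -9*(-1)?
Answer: 5625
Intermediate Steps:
Q = 9
(Q + 66)² = (9 + 66)² = 75² = 5625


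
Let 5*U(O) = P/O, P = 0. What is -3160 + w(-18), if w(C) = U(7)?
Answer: -3160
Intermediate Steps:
U(O) = 0 (U(O) = (0/O)/5 = (⅕)*0 = 0)
w(C) = 0
-3160 + w(-18) = -3160 + 0 = -3160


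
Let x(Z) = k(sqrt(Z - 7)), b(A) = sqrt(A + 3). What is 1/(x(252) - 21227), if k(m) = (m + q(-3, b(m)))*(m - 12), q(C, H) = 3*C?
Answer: -142/2963373 + sqrt(5)/2963373 ≈ -4.7164e-5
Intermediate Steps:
b(A) = sqrt(3 + A)
k(m) = (-12 + m)*(-9 + m) (k(m) = (m + 3*(-3))*(m - 12) = (m - 9)*(-12 + m) = (-9 + m)*(-12 + m) = (-12 + m)*(-9 + m))
x(Z) = 101 + Z - 21*sqrt(-7 + Z) (x(Z) = 108 + (sqrt(Z - 7))**2 - 21*sqrt(Z - 7) = 108 + (sqrt(-7 + Z))**2 - 21*sqrt(-7 + Z) = 108 + (-7 + Z) - 21*sqrt(-7 + Z) = 101 + Z - 21*sqrt(-7 + Z))
1/(x(252) - 21227) = 1/((101 + 252 - 21*sqrt(-7 + 252)) - 21227) = 1/((101 + 252 - 147*sqrt(5)) - 21227) = 1/((353 - 147*sqrt(5)) - 21227) = 1/(-20874 - 147*sqrt(5))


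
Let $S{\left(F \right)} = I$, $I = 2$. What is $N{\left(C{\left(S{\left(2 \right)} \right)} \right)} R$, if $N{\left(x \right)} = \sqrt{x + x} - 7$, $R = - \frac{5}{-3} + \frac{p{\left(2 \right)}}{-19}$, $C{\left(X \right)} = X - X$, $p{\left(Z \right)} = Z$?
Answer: $- \frac{623}{57} \approx -10.93$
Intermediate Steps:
$S{\left(F \right)} = 2$
$C{\left(X \right)} = 0$
$R = \frac{89}{57}$ ($R = - \frac{5}{-3} + \frac{2}{-19} = \left(-5\right) \left(- \frac{1}{3}\right) + 2 \left(- \frac{1}{19}\right) = \frac{5}{3} - \frac{2}{19} = \frac{89}{57} \approx 1.5614$)
$N{\left(x \right)} = -7 + \sqrt{2} \sqrt{x}$ ($N{\left(x \right)} = \sqrt{2 x} - 7 = \sqrt{2} \sqrt{x} - 7 = -7 + \sqrt{2} \sqrt{x}$)
$N{\left(C{\left(S{\left(2 \right)} \right)} \right)} R = \left(-7 + \sqrt{2} \sqrt{0}\right) \frac{89}{57} = \left(-7 + \sqrt{2} \cdot 0\right) \frac{89}{57} = \left(-7 + 0\right) \frac{89}{57} = \left(-7\right) \frac{89}{57} = - \frac{623}{57}$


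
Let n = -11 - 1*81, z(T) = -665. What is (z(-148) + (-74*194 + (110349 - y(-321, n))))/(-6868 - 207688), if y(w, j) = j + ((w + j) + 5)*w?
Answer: 8887/53639 ≈ 0.16568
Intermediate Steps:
n = -92 (n = -11 - 81 = -92)
y(w, j) = j + w*(5 + j + w) (y(w, j) = j + ((j + w) + 5)*w = j + (5 + j + w)*w = j + w*(5 + j + w))
(z(-148) + (-74*194 + (110349 - y(-321, n))))/(-6868 - 207688) = (-665 + (-74*194 + (110349 - (-92 + (-321)**2 + 5*(-321) - 92*(-321)))))/(-6868 - 207688) = (-665 + (-14356 + (110349 - (-92 + 103041 - 1605 + 29532))))/(-214556) = (-665 + (-14356 + (110349 - 1*130876)))*(-1/214556) = (-665 + (-14356 + (110349 - 130876)))*(-1/214556) = (-665 + (-14356 - 20527))*(-1/214556) = (-665 - 34883)*(-1/214556) = -35548*(-1/214556) = 8887/53639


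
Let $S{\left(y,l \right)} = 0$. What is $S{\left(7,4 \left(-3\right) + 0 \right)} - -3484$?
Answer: $3484$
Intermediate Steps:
$S{\left(7,4 \left(-3\right) + 0 \right)} - -3484 = 0 - -3484 = 0 + 3484 = 3484$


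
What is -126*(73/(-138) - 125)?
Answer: 363783/23 ≈ 15817.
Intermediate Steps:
-126*(73/(-138) - 125) = -126*(73*(-1/138) - 125) = -126*(-73/138 - 125) = -126*(-17323/138) = 363783/23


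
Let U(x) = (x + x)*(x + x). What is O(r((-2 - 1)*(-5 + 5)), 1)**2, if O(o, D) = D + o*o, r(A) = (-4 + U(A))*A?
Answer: 1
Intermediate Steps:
U(x) = 4*x**2 (U(x) = (2*x)*(2*x) = 4*x**2)
r(A) = A*(-4 + 4*A**2) (r(A) = (-4 + 4*A**2)*A = A*(-4 + 4*A**2))
O(o, D) = D + o**2
O(r((-2 - 1)*(-5 + 5)), 1)**2 = (1 + (4*((-2 - 1)*(-5 + 5))*(-1 + ((-2 - 1)*(-5 + 5))**2))**2)**2 = (1 + (4*(-3*0)*(-1 + (-3*0)**2))**2)**2 = (1 + (4*0*(-1 + 0**2))**2)**2 = (1 + (4*0*(-1 + 0))**2)**2 = (1 + (4*0*(-1))**2)**2 = (1 + 0**2)**2 = (1 + 0)**2 = 1**2 = 1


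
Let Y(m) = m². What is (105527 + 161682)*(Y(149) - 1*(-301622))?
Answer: 86528420007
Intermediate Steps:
(105527 + 161682)*(Y(149) - 1*(-301622)) = (105527 + 161682)*(149² - 1*(-301622)) = 267209*(22201 + 301622) = 267209*323823 = 86528420007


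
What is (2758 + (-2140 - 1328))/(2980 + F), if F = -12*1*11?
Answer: -355/1424 ≈ -0.24930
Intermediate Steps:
F = -132 (F = -12*11 = -132)
(2758 + (-2140 - 1328))/(2980 + F) = (2758 + (-2140 - 1328))/(2980 - 132) = (2758 - 3468)/2848 = -710*1/2848 = -355/1424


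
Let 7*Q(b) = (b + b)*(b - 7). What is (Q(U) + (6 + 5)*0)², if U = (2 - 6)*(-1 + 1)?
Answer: 0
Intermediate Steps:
U = 0 (U = -4*0 = 0)
Q(b) = 2*b*(-7 + b)/7 (Q(b) = ((b + b)*(b - 7))/7 = ((2*b)*(-7 + b))/7 = (2*b*(-7 + b))/7 = 2*b*(-7 + b)/7)
(Q(U) + (6 + 5)*0)² = ((2/7)*0*(-7 + 0) + (6 + 5)*0)² = ((2/7)*0*(-7) + 11*0)² = (0 + 0)² = 0² = 0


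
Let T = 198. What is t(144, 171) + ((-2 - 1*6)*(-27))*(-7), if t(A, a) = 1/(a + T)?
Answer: -557927/369 ≈ -1512.0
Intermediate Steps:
t(A, a) = 1/(198 + a) (t(A, a) = 1/(a + 198) = 1/(198 + a))
t(144, 171) + ((-2 - 1*6)*(-27))*(-7) = 1/(198 + 171) + ((-2 - 1*6)*(-27))*(-7) = 1/369 + ((-2 - 6)*(-27))*(-7) = 1/369 - 8*(-27)*(-7) = 1/369 + 216*(-7) = 1/369 - 1512 = -557927/369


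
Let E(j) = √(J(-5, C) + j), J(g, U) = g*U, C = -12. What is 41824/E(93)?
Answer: 41824*√17/51 ≈ 3381.3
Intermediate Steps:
J(g, U) = U*g
E(j) = √(60 + j) (E(j) = √(-12*(-5) + j) = √(60 + j))
41824/E(93) = 41824/(√(60 + 93)) = 41824/(√153) = 41824/((3*√17)) = 41824*(√17/51) = 41824*√17/51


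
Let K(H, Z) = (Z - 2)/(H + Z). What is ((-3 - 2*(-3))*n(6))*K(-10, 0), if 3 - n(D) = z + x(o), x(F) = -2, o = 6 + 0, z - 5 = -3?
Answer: 9/5 ≈ 1.8000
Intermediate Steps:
z = 2 (z = 5 - 3 = 2)
o = 6
K(H, Z) = (-2 + Z)/(H + Z)
n(D) = 3 (n(D) = 3 - (2 - 2) = 3 - 1*0 = 3 + 0 = 3)
((-3 - 2*(-3))*n(6))*K(-10, 0) = ((-3 - 2*(-3))*3)*((-2 + 0)/(-10 + 0)) = ((-3 + 6)*3)*(-2/(-10)) = (3*3)*(-⅒*(-2)) = 9*(⅕) = 9/5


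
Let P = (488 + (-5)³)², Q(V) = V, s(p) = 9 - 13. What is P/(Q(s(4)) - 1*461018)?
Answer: -43923/153674 ≈ -0.28582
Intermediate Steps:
s(p) = -4
P = 131769 (P = (488 - 125)² = 363² = 131769)
P/(Q(s(4)) - 1*461018) = 131769/(-4 - 1*461018) = 131769/(-4 - 461018) = 131769/(-461022) = 131769*(-1/461022) = -43923/153674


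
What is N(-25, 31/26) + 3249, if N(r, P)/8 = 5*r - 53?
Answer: 1825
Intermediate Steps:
N(r, P) = -424 + 40*r (N(r, P) = 8*(5*r - 53) = 8*(-53 + 5*r) = -424 + 40*r)
N(-25, 31/26) + 3249 = (-424 + 40*(-25)) + 3249 = (-424 - 1000) + 3249 = -1424 + 3249 = 1825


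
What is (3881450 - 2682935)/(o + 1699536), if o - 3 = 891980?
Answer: 1198515/2591519 ≈ 0.46248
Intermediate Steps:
o = 891983 (o = 3 + 891980 = 891983)
(3881450 - 2682935)/(o + 1699536) = (3881450 - 2682935)/(891983 + 1699536) = 1198515/2591519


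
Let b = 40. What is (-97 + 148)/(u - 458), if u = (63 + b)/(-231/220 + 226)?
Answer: -229449/2058482 ≈ -0.11147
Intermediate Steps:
u = 2060/4499 (u = (63 + 40)/(-231/220 + 226) = 103/(-231*1/220 + 226) = 103/(-21/20 + 226) = 103/(4499/20) = 103*(20/4499) = 2060/4499 ≈ 0.45788)
(-97 + 148)/(u - 458) = (-97 + 148)/(2060/4499 - 458) = 51/(-2058482/4499) = 51*(-4499/2058482) = -229449/2058482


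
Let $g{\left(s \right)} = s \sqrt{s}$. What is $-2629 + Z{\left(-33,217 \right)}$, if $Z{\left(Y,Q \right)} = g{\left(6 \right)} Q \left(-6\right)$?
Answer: $-2629 - 7812 \sqrt{6} \approx -21764.0$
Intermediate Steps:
$g{\left(s \right)} = s^{\frac{3}{2}}$
$Z{\left(Y,Q \right)} = - 36 Q \sqrt{6}$ ($Z{\left(Y,Q \right)} = 6^{\frac{3}{2}} Q \left(-6\right) = 6 \sqrt{6} Q \left(-6\right) = 6 Q \sqrt{6} \left(-6\right) = - 36 Q \sqrt{6}$)
$-2629 + Z{\left(-33,217 \right)} = -2629 - 7812 \sqrt{6}$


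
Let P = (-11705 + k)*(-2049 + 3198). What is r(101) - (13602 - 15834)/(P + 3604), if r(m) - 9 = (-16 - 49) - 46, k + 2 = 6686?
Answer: -588085782/5765525 ≈ -102.00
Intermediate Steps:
k = 6684 (k = -2 + 6686 = 6684)
r(m) = -102 (r(m) = 9 + ((-16 - 49) - 46) = 9 + (-65 - 46) = 9 - 111 = -102)
P = -5769129 (P = (-11705 + 6684)*(-2049 + 3198) = -5021*1149 = -5769129)
r(101) - (13602 - 15834)/(P + 3604) = -102 - (13602 - 15834)/(-5769129 + 3604) = -102 - (-2232)/(-5765525) = -102 - (-2232)*(-1)/5765525 = -102 - 1*2232/5765525 = -102 - 2232/5765525 = -588085782/5765525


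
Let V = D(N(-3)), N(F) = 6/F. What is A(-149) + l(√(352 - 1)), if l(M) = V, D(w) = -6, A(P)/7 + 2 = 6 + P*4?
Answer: -4150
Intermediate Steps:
A(P) = 28 + 28*P (A(P) = -14 + 7*(6 + P*4) = -14 + 7*(6 + 4*P) = -14 + (42 + 28*P) = 28 + 28*P)
V = -6
l(M) = -6
A(-149) + l(√(352 - 1)) = (28 + 28*(-149)) - 6 = (28 - 4172) - 6 = -4144 - 6 = -4150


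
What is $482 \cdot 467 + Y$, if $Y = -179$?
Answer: $224915$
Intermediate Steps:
$482 \cdot 467 + Y = 482 \cdot 467 - 179 = 225094 - 179 = 224915$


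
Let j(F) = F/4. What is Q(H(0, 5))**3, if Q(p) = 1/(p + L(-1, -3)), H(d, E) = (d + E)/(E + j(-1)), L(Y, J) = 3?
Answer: 6859/456533 ≈ 0.015024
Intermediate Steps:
j(F) = F/4 (j(F) = F*(1/4) = F/4)
H(d, E) = (E + d)/(-1/4 + E) (H(d, E) = (d + E)/(E + (1/4)*(-1)) = (E + d)/(E - 1/4) = (E + d)/(-1/4 + E))
Q(p) = 1/(3 + p) (Q(p) = 1/(p + 3) = 1/(3 + p))
Q(H(0, 5))**3 = (1/(3 + 4*(5 + 0)/(-1 + 4*5)))**3 = (1/(3 + 4*5/(-1 + 20)))**3 = (1/(3 + 4*5/19))**3 = (1/(3 + 4*(1/19)*5))**3 = (1/(3 + 20/19))**3 = (1/(77/19))**3 = (19/77)**3 = 6859/456533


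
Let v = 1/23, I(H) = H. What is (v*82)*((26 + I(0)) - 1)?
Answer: 2050/23 ≈ 89.130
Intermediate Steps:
v = 1/23 ≈ 0.043478
(v*82)*((26 + I(0)) - 1) = ((1/23)*82)*((26 + 0) - 1) = 82*(26 - 1)/23 = (82/23)*25 = 2050/23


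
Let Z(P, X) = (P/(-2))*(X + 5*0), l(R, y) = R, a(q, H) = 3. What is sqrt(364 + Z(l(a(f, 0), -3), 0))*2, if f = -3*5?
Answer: 4*sqrt(91) ≈ 38.158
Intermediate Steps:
f = -15
Z(P, X) = -P*X/2 (Z(P, X) = (P*(-1/2))*(X + 0) = (-P/2)*X = -P*X/2)
sqrt(364 + Z(l(a(f, 0), -3), 0))*2 = sqrt(364 - 1/2*3*0)*2 = sqrt(364 + 0)*2 = sqrt(364)*2 = (2*sqrt(91))*2 = 4*sqrt(91)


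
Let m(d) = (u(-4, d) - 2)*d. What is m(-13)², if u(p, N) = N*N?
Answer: 4713241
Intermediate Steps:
u(p, N) = N²
m(d) = d*(-2 + d²) (m(d) = (d² - 2)*d = (-2 + d²)*d = d*(-2 + d²))
m(-13)² = (-13*(-2 + (-13)²))² = (-13*(-2 + 169))² = (-13*167)² = (-2171)² = 4713241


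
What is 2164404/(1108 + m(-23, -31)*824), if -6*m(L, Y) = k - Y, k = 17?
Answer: -180367/457 ≈ -394.68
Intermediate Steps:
m(L, Y) = -17/6 + Y/6 (m(L, Y) = -(17 - Y)/6 = -17/6 + Y/6)
2164404/(1108 + m(-23, -31)*824) = 2164404/(1108 + (-17/6 + (⅙)*(-31))*824) = 2164404/(1108 + (-17/6 - 31/6)*824) = 2164404/(1108 - 8*824) = 2164404/(1108 - 6592) = 2164404/(-5484) = 2164404*(-1/5484) = -180367/457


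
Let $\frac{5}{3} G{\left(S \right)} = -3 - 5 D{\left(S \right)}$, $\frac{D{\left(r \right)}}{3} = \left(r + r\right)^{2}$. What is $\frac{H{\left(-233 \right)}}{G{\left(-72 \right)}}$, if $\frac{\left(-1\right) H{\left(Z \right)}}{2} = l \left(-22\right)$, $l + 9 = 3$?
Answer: $\frac{440}{311043} \approx 0.0014146$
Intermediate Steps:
$l = -6$ ($l = -9 + 3 = -6$)
$D{\left(r \right)} = 12 r^{2}$ ($D{\left(r \right)} = 3 \left(r + r\right)^{2} = 3 \left(2 r\right)^{2} = 3 \cdot 4 r^{2} = 12 r^{2}$)
$H{\left(Z \right)} = -264$ ($H{\left(Z \right)} = - 2 \left(\left(-6\right) \left(-22\right)\right) = \left(-2\right) 132 = -264$)
$G{\left(S \right)} = - \frac{9}{5} - 36 S^{2}$ ($G{\left(S \right)} = \frac{3 \left(-3 - 5 \cdot 12 S^{2}\right)}{5} = \frac{3 \left(-3 - 60 S^{2}\right)}{5} = - \frac{9}{5} - 36 S^{2}$)
$\frac{H{\left(-233 \right)}}{G{\left(-72 \right)}} = - \frac{264}{- \frac{9}{5} - 36 \left(-72\right)^{2}} = - \frac{264}{- \frac{9}{5} - 186624} = - \frac{264}{- \frac{933129}{5}} = \left(-264\right) \left(- \frac{5}{933129}\right) = \frac{440}{311043}$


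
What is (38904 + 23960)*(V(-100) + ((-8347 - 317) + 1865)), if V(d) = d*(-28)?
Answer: -251393136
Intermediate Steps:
V(d) = -28*d
(38904 + 23960)*(V(-100) + ((-8347 - 317) + 1865)) = (38904 + 23960)*(-28*(-100) + ((-8347 - 317) + 1865)) = 62864*(2800 + (-8664 + 1865)) = 62864*(2800 - 6799) = 62864*(-3999) = -251393136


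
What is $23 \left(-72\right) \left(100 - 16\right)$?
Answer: $-139104$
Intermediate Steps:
$23 \left(-72\right) \left(100 - 16\right) = - 1656 \left(100 - 16\right) = \left(-1656\right) 84 = -139104$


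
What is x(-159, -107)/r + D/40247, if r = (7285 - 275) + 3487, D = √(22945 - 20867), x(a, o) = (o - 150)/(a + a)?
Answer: 257/3338046 + √2078/40247 ≈ 0.0012096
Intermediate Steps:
x(a, o) = (-150 + o)/(2*a) (x(a, o) = (-150 + o)/((2*a)) = (-150 + o)*(1/(2*a)) = (-150 + o)/(2*a))
D = √2078 ≈ 45.585
r = 10497 (r = 7010 + 3487 = 10497)
x(-159, -107)/r + D/40247 = ((½)*(-150 - 107)/(-159))/10497 + √2078/40247 = ((½)*(-1/159)*(-257))*(1/10497) + √2078*(1/40247) = (257/318)*(1/10497) + √2078/40247 = 257/3338046 + √2078/40247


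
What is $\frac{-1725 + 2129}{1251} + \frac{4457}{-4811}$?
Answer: $- \frac{3632063}{6018561} \approx -0.60348$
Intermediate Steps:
$\frac{-1725 + 2129}{1251} + \frac{4457}{-4811} = 404 \cdot \frac{1}{1251} + 4457 \left(- \frac{1}{4811}\right) = \frac{404}{1251} - \frac{4457}{4811} = - \frac{3632063}{6018561}$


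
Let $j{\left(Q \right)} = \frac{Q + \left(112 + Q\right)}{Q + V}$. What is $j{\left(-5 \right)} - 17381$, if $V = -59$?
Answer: $- \frac{556243}{32} \approx -17383.0$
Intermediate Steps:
$j{\left(Q \right)} = \frac{112 + 2 Q}{-59 + Q}$ ($j{\left(Q \right)} = \frac{Q + \left(112 + Q\right)}{Q - 59} = \frac{112 + 2 Q}{-59 + Q}$)
$j{\left(-5 \right)} - 17381 = \frac{2 \left(56 - 5\right)}{-59 - 5} - 17381 = 2 \frac{1}{-64} \cdot 51 - 17381 = 2 \left(- \frac{1}{64}\right) 51 - 17381 = - \frac{51}{32} - 17381 = - \frac{556243}{32}$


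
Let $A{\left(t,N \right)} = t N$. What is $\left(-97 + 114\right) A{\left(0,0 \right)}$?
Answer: $0$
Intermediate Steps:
$A{\left(t,N \right)} = N t$
$\left(-97 + 114\right) A{\left(0,0 \right)} = \left(-97 + 114\right) 0 \cdot 0 = 17 \cdot 0 = 0$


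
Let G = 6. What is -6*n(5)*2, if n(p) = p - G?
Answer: 12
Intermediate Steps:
n(p) = -6 + p (n(p) = p - 1*6 = p - 6 = -6 + p)
-6*n(5)*2 = -6*(-6 + 5)*2 = -6*(-1)*2 = 6*2 = 12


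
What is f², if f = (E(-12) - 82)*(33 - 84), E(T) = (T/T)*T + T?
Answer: 29224836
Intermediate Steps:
E(T) = 2*T (E(T) = 1*T + T = T + T = 2*T)
f = 5406 (f = (2*(-12) - 82)*(33 - 84) = (-24 - 82)*(-51) = -106*(-51) = 5406)
f² = 5406² = 29224836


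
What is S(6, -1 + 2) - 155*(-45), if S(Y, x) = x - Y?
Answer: 6970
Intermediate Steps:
S(6, -1 + 2) - 155*(-45) = ((-1 + 2) - 1*6) - 155*(-45) = (1 - 6) + 6975 = -5 + 6975 = 6970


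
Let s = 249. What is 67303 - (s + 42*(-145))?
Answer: 73144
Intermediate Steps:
67303 - (s + 42*(-145)) = 67303 - (249 + 42*(-145)) = 67303 - (249 - 6090) = 67303 - 1*(-5841) = 67303 + 5841 = 73144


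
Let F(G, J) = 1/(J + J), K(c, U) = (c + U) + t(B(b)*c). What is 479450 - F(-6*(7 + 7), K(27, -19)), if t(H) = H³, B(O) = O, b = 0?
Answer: 7671199/16 ≈ 4.7945e+5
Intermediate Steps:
K(c, U) = U + c (K(c, U) = (c + U) + (0*c)³ = (U + c) + 0³ = (U + c) + 0 = U + c)
F(G, J) = 1/(2*J)
479450 - F(-6*(7 + 7), K(27, -19)) = 479450 - 1/(2*(-19 + 27)) = 479450 - 1/(2*8) = 479450 - 1*1/16 = 479450 - 1/16 = 7671199/16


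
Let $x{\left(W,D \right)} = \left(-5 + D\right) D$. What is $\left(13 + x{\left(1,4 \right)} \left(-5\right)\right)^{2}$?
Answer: $1089$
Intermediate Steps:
$x{\left(W,D \right)} = D \left(-5 + D\right)$
$\left(13 + x{\left(1,4 \right)} \left(-5\right)\right)^{2} = \left(13 + 4 \left(-5 + 4\right) \left(-5\right)\right)^{2} = \left(13 + 4 \left(-1\right) \left(-5\right)\right)^{2} = \left(13 - -20\right)^{2} = \left(13 + 20\right)^{2} = 33^{2} = 1089$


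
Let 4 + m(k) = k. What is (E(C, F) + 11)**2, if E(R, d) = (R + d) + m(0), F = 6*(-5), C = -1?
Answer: 576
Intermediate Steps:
m(k) = -4 + k
F = -30
E(R, d) = -4 + R + d (E(R, d) = (R + d) + (-4 + 0) = (R + d) - 4 = -4 + R + d)
(E(C, F) + 11)**2 = ((-4 - 1 - 30) + 11)**2 = (-35 + 11)**2 = (-24)**2 = 576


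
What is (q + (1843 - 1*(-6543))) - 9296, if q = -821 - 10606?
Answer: -12337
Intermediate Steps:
q = -11427
(q + (1843 - 1*(-6543))) - 9296 = (-11427 + (1843 - 1*(-6543))) - 9296 = (-11427 + (1843 + 6543)) - 9296 = (-11427 + 8386) - 9296 = -3041 - 9296 = -12337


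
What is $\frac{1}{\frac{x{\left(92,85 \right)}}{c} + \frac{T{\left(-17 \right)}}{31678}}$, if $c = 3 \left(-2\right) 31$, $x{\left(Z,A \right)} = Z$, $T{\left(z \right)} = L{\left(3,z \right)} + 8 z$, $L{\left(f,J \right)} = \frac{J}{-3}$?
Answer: $- \frac{2946054}{1469309} \approx -2.0051$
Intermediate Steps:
$L{\left(f,J \right)} = - \frac{J}{3}$ ($L{\left(f,J \right)} = J \left(- \frac{1}{3}\right) = - \frac{J}{3}$)
$T{\left(z \right)} = \frac{23 z}{3}$ ($T{\left(z \right)} = - \frac{z}{3} + 8 z = \frac{23 z}{3}$)
$c = -186$ ($c = \left(-6\right) 31 = -186$)
$\frac{1}{\frac{x{\left(92,85 \right)}}{c} + \frac{T{\left(-17 \right)}}{31678}} = \frac{1}{\frac{92}{-186} + \frac{\frac{23}{3} \left(-17\right)}{31678}} = \frac{1}{92 \left(- \frac{1}{186}\right) - \frac{391}{95034}} = \frac{1}{- \frac{46}{93} - \frac{391}{95034}} = \frac{1}{- \frac{1469309}{2946054}} = - \frac{2946054}{1469309}$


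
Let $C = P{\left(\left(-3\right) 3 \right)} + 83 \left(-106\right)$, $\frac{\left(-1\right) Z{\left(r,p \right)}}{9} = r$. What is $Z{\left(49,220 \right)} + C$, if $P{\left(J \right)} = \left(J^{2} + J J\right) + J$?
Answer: $-9086$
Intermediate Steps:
$Z{\left(r,p \right)} = - 9 r$
$P{\left(J \right)} = J + 2 J^{2}$ ($P{\left(J \right)} = \left(J^{2} + J^{2}\right) + J = 2 J^{2} + J = J + 2 J^{2}$)
$C = -8645$ ($C = \left(-3\right) 3 \left(1 + 2 \left(\left(-3\right) 3\right)\right) + 83 \left(-106\right) = - 9 \left(1 + 2 \left(-9\right)\right) - 8798 = - 9 \left(1 - 18\right) - 8798 = \left(-9\right) \left(-17\right) - 8798 = 153 - 8798 = -8645$)
$Z{\left(49,220 \right)} + C = \left(-9\right) 49 - 8645 = -441 - 8645 = -9086$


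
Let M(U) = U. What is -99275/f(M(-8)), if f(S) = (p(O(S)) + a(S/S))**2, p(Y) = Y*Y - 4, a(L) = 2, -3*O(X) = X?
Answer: -8041275/2116 ≈ -3800.2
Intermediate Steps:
O(X) = -X/3
p(Y) = -4 + Y**2 (p(Y) = Y**2 - 4 = -4 + Y**2)
f(S) = (-2 + S**2/9)**2 (f(S) = ((-4 + (-S/3)**2) + 2)**2 = ((-4 + S**2/9) + 2)**2 = (-2 + S**2/9)**2)
-99275/f(M(-8)) = -99275*81/(-18 + (-8)**2)**2 = -99275*81/(-18 + 64)**2 = -99275/((1/81)*46**2) = -99275/((1/81)*2116) = -99275/2116/81 = -99275*81/2116 = -8041275/2116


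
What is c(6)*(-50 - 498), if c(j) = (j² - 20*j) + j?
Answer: 42744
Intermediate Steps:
c(j) = j² - 19*j
c(6)*(-50 - 498) = (6*(-19 + 6))*(-50 - 498) = (6*(-13))*(-548) = -78*(-548) = 42744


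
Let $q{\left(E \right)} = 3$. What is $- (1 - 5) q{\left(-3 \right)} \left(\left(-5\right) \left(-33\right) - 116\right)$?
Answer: $588$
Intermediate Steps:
$- (1 - 5) q{\left(-3 \right)} \left(\left(-5\right) \left(-33\right) - 116\right) = - (1 - 5) 3 \left(\left(-5\right) \left(-33\right) - 116\right) = - (1 - 5) 3 \left(165 - 116\right) = \left(-1\right) \left(-4\right) 3 \cdot 49 = 4 \cdot 3 \cdot 49 = 12 \cdot 49 = 588$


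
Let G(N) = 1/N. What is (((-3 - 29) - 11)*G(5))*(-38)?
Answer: 1634/5 ≈ 326.80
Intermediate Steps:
(((-3 - 29) - 11)*G(5))*(-38) = (((-3 - 29) - 11)/5)*(-38) = ((-32 - 11)*(1/5))*(-38) = -43*1/5*(-38) = -43/5*(-38) = 1634/5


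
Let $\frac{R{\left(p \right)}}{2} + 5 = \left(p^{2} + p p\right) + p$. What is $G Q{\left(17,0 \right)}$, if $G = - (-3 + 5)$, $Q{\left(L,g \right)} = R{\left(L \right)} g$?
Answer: $0$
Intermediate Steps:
$R{\left(p \right)} = -10 + 2 p + 4 p^{2}$ ($R{\left(p \right)} = -10 + 2 \left(\left(p^{2} + p p\right) + p\right) = -10 + 2 \left(\left(p^{2} + p^{2}\right) + p\right) = -10 + 2 \left(2 p^{2} + p\right) = -10 + 2 \left(p + 2 p^{2}\right) = -10 + \left(2 p + 4 p^{2}\right) = -10 + 2 p + 4 p^{2}$)
$Q{\left(L,g \right)} = g \left(-10 + 2 L + 4 L^{2}\right)$ ($Q{\left(L,g \right)} = \left(-10 + 2 L + 4 L^{2}\right) g = g \left(-10 + 2 L + 4 L^{2}\right)$)
$G = -2$ ($G = \left(-1\right) 2 = -2$)
$G Q{\left(17,0 \right)} = - 2 \cdot 2 \cdot 0 \left(-5 + 17 + 2 \cdot 17^{2}\right) = - 2 \cdot 2 \cdot 0 \left(-5 + 17 + 2 \cdot 289\right) = - 2 \cdot 2 \cdot 0 \left(-5 + 17 + 578\right) = - 2 \cdot 2 \cdot 0 \cdot 590 = \left(-2\right) 0 = 0$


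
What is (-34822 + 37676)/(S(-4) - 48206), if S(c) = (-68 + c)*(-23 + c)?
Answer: -1427/23131 ≈ -0.061692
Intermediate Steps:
(-34822 + 37676)/(S(-4) - 48206) = (-34822 + 37676)/((1564 + (-4)² - 91*(-4)) - 48206) = 2854/((1564 + 16 + 364) - 48206) = 2854/(1944 - 48206) = 2854/(-46262) = 2854*(-1/46262) = -1427/23131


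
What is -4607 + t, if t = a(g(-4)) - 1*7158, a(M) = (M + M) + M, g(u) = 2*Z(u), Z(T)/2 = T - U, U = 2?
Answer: -11837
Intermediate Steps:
Z(T) = -4 + 2*T (Z(T) = 2*(T - 1*2) = 2*(T - 2) = 2*(-2 + T) = -4 + 2*T)
g(u) = -8 + 4*u (g(u) = 2*(-4 + 2*u) = -8 + 4*u)
a(M) = 3*M (a(M) = 2*M + M = 3*M)
t = -7230 (t = 3*(-8 + 4*(-4)) - 1*7158 = 3*(-8 - 16) - 7158 = 3*(-24) - 7158 = -72 - 7158 = -7230)
-4607 + t = -4607 - 7230 = -11837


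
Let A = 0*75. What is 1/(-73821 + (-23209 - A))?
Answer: -1/97030 ≈ -1.0306e-5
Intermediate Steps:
A = 0
1/(-73821 + (-23209 - A)) = 1/(-73821 + (-23209 - 1*0)) = 1/(-73821 + (-23209 + 0)) = 1/(-73821 - 23209) = 1/(-97030) = -1/97030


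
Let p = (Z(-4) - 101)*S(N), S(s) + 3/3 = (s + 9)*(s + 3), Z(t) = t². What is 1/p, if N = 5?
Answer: -1/9435 ≈ -0.00010599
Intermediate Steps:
S(s) = -1 + (3 + s)*(9 + s) (S(s) = -1 + (s + 9)*(s + 3) = -1 + (9 + s)*(3 + s) = -1 + (3 + s)*(9 + s))
p = -9435 (p = ((-4)² - 101)*(26 + 5² + 12*5) = (16 - 101)*(26 + 25 + 60) = -85*111 = -9435)
1/p = 1/(-9435) = -1/9435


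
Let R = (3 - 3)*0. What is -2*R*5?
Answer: 0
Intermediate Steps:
R = 0 (R = 0*0 = 0)
-2*R*5 = -2*0*5 = 0*5 = 0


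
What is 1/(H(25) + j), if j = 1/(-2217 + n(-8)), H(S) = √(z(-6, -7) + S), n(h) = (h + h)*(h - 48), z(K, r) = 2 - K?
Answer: 1321/57586352 + 1745041*√33/57586352 ≈ 0.17410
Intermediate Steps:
n(h) = 2*h*(-48 + h) (n(h) = (2*h)*(-48 + h) = 2*h*(-48 + h))
H(S) = √(8 + S) (H(S) = √((2 - 1*(-6)) + S) = √((2 + 6) + S) = √(8 + S))
j = -1/1321 (j = 1/(-2217 + 2*(-8)*(-48 - 8)) = 1/(-2217 + 2*(-8)*(-56)) = 1/(-2217 + 896) = 1/(-1321) = -1/1321 ≈ -0.00075700)
1/(H(25) + j) = 1/(√(8 + 25) - 1/1321) = 1/(√33 - 1/1321) = 1/(-1/1321 + √33)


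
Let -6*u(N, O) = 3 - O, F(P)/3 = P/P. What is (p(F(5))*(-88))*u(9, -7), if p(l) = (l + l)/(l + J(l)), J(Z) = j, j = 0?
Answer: 880/3 ≈ 293.33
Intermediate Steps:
F(P) = 3 (F(P) = 3*(P/P) = 3*1 = 3)
J(Z) = 0
p(l) = 2 (p(l) = (l + l)/(l + 0) = (2*l)/l = 2)
u(N, O) = -1/2 + O/6 (u(N, O) = -(3 - O)/6 = -1/2 + O/6)
(p(F(5))*(-88))*u(9, -7) = (2*(-88))*(-1/2 + (1/6)*(-7)) = -176*(-1/2 - 7/6) = -176*(-5/3) = 880/3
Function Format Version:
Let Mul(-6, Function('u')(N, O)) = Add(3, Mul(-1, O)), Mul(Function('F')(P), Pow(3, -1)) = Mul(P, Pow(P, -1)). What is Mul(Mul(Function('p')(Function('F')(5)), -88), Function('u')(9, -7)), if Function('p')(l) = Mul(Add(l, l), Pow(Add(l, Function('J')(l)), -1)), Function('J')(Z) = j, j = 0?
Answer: Rational(880, 3) ≈ 293.33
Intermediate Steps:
Function('F')(P) = 3 (Function('F')(P) = Mul(3, Mul(P, Pow(P, -1))) = Mul(3, 1) = 3)
Function('J')(Z) = 0
Function('p')(l) = 2 (Function('p')(l) = Mul(Add(l, l), Pow(Add(l, 0), -1)) = Mul(Mul(2, l), Pow(l, -1)) = 2)
Function('u')(N, O) = Add(Rational(-1, 2), Mul(Rational(1, 6), O)) (Function('u')(N, O) = Mul(Rational(-1, 6), Add(3, Mul(-1, O))) = Add(Rational(-1, 2), Mul(Rational(1, 6), O)))
Mul(Mul(Function('p')(Function('F')(5)), -88), Function('u')(9, -7)) = Mul(Mul(2, -88), Add(Rational(-1, 2), Mul(Rational(1, 6), -7))) = Mul(-176, Add(Rational(-1, 2), Rational(-7, 6))) = Mul(-176, Rational(-5, 3)) = Rational(880, 3)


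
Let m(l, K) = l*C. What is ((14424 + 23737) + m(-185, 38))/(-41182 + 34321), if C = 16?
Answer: -35201/6861 ≈ -5.1306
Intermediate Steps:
m(l, K) = 16*l (m(l, K) = l*16 = 16*l)
((14424 + 23737) + m(-185, 38))/(-41182 + 34321) = ((14424 + 23737) + 16*(-185))/(-41182 + 34321) = (38161 - 2960)/(-6861) = 35201*(-1/6861) = -35201/6861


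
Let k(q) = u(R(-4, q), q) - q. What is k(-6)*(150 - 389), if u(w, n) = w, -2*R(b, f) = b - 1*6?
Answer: -2629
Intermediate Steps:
R(b, f) = 3 - b/2 (R(b, f) = -(b - 1*6)/2 = -(b - 6)/2 = -(-6 + b)/2 = 3 - b/2)
k(q) = 5 - q (k(q) = (3 - ½*(-4)) - q = (3 + 2) - q = 5 - q)
k(-6)*(150 - 389) = (5 - 1*(-6))*(150 - 389) = (5 + 6)*(-239) = 11*(-239) = -2629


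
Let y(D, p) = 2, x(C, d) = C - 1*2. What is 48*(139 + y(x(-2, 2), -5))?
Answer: 6768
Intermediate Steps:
x(C, d) = -2 + C (x(C, d) = C - 2 = -2 + C)
48*(139 + y(x(-2, 2), -5)) = 48*(139 + 2) = 48*141 = 6768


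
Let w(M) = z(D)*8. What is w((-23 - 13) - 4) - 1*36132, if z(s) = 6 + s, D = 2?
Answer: -36068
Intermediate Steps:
w(M) = 64 (w(M) = (6 + 2)*8 = 8*8 = 64)
w((-23 - 13) - 4) - 1*36132 = 64 - 1*36132 = 64 - 36132 = -36068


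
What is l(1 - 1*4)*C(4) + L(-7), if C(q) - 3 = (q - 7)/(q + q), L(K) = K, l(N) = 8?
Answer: 14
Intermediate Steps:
C(q) = 3 + (-7 + q)/(2*q) (C(q) = 3 + (q - 7)/(q + q) = 3 + (-7 + q)/((2*q)) = 3 + (-7 + q)*(1/(2*q)) = 3 + (-7 + q)/(2*q))
l(1 - 1*4)*C(4) + L(-7) = 8*((7/2)*(-1 + 4)/4) - 7 = 8*((7/2)*(¼)*3) - 7 = 8*(21/8) - 7 = 21 - 7 = 14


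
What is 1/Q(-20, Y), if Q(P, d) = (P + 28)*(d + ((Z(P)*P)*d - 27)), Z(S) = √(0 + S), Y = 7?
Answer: I/(160*(-I + 14*√5)) ≈ -6.371e-6 + 0.00019945*I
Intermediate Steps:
Z(S) = √S
Q(P, d) = (28 + P)*(-27 + d + d*P^(3/2)) (Q(P, d) = (P + 28)*(d + ((√P*P)*d - 27)) = (28 + P)*(d + (P^(3/2)*d - 27)) = (28 + P)*(d + (d*P^(3/2) - 27)) = (28 + P)*(d + (-27 + d*P^(3/2))) = (28 + P)*(-27 + d + d*P^(3/2)))
1/Q(-20, Y) = 1/(-756 - 27*(-20) + 28*7 - 20*7 + 7*(-20)^(5/2) + 28*7*(-20)^(3/2)) = 1/(-756 + 540 + 196 - 140 + 7*(800*I*√5) + 28*7*(-40*I*√5)) = 1/(-756 + 540 + 196 - 140 + 5600*I*√5 - 7840*I*√5) = 1/(-160 - 2240*I*√5)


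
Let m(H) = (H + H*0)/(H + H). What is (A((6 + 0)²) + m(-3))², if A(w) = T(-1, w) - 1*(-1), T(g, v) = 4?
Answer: 121/4 ≈ 30.250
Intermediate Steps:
m(H) = ½ (m(H) = (H + 0)/((2*H)) = H*(1/(2*H)) = ½)
A(w) = 5 (A(w) = 4 - 1*(-1) = 4 + 1 = 5)
(A((6 + 0)²) + m(-3))² = (5 + ½)² = (11/2)² = 121/4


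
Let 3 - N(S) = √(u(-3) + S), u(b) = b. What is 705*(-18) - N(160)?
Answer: -12693 + √157 ≈ -12680.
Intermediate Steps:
N(S) = 3 - √(-3 + S)
705*(-18) - N(160) = 705*(-18) - (3 - √(-3 + 160)) = -12690 - (3 - √157) = -12690 + (-3 + √157) = -12693 + √157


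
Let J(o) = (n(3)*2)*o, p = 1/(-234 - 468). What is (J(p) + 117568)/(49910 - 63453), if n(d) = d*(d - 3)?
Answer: -117568/13543 ≈ -8.6811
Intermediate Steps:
n(d) = d*(-3 + d)
p = -1/702 (p = 1/(-702) = -1/702 ≈ -0.0014245)
J(o) = 0 (J(o) = ((3*(-3 + 3))*2)*o = ((3*0)*2)*o = (0*2)*o = 0*o = 0)
(J(p) + 117568)/(49910 - 63453) = (0 + 117568)/(49910 - 63453) = 117568/(-13543) = 117568*(-1/13543) = -117568/13543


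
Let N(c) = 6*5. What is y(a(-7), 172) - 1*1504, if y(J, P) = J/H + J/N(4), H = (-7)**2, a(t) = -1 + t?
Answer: -1105756/735 ≈ -1504.4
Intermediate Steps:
N(c) = 30
H = 49
y(J, P) = 79*J/1470 (y(J, P) = J/49 + J/30 = 79*J/1470)
y(a(-7), 172) - 1*1504 = 79*(-1 - 7)/1470 - 1*1504 = (79/1470)*(-8) - 1504 = -316/735 - 1504 = -1105756/735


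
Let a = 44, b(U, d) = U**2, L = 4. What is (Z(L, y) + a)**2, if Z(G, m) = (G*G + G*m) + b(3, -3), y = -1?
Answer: 4225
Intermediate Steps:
Z(G, m) = 9 + G**2 + G*m (Z(G, m) = (G*G + G*m) + 3**2 = (G**2 + G*m) + 9 = 9 + G**2 + G*m)
(Z(L, y) + a)**2 = ((9 + 4**2 + 4*(-1)) + 44)**2 = ((9 + 16 - 4) + 44)**2 = (21 + 44)**2 = 65**2 = 4225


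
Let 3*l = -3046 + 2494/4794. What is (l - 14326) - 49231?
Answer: -464338402/7191 ≈ -64572.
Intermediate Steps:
l = -7300015/7191 (l = (-3046 + 2494/4794)/3 = (-3046 + 2494*(1/4794))/3 = (-3046 + 1247/2397)/3 = (⅓)*(-7300015/2397) = -7300015/7191 ≈ -1015.2)
(l - 14326) - 49231 = (-7300015/7191 - 14326) - 49231 = -110318281/7191 - 49231 = -464338402/7191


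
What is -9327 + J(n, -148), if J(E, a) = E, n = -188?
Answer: -9515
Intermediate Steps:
-9327 + J(n, -148) = -9327 - 188 = -9515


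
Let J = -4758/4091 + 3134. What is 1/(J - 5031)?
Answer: -4091/7765385 ≈ -0.00052682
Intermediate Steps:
J = 12816436/4091 (J = -4758*1/4091 + 3134 = -4758/4091 + 3134 = 12816436/4091 ≈ 3132.8)
1/(J - 5031) = 1/(12816436/4091 - 5031) = 1/(-7765385/4091) = -4091/7765385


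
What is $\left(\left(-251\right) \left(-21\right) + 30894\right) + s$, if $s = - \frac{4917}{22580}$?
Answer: $\frac{816600783}{22580} \approx 36165.0$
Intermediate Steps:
$s = - \frac{4917}{22580}$ ($s = \left(-4917\right) \frac{1}{22580} = - \frac{4917}{22580} \approx -0.21776$)
$\left(\left(-251\right) \left(-21\right) + 30894\right) + s = \left(\left(-251\right) \left(-21\right) + 30894\right) - \frac{4917}{22580} = \left(5271 + 30894\right) - \frac{4917}{22580} = 36165 - \frac{4917}{22580} = \frac{816600783}{22580}$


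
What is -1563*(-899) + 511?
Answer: 1405648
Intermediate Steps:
-1563*(-899) + 511 = 1405137 + 511 = 1405648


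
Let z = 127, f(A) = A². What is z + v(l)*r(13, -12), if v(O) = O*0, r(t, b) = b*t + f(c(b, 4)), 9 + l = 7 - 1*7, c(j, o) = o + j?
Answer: 127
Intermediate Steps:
c(j, o) = j + o
l = -9 (l = -9 + (7 - 1*7) = -9 + (7 - 7) = -9 + 0 = -9)
r(t, b) = (4 + b)² + b*t (r(t, b) = b*t + (b + 4)² = b*t + (4 + b)² = (4 + b)² + b*t)
v(O) = 0
z + v(l)*r(13, -12) = 127 + 0*((4 - 12)² - 12*13) = 127 + 0*((-8)² - 156) = 127 + 0*(64 - 156) = 127 + 0*(-92) = 127 + 0 = 127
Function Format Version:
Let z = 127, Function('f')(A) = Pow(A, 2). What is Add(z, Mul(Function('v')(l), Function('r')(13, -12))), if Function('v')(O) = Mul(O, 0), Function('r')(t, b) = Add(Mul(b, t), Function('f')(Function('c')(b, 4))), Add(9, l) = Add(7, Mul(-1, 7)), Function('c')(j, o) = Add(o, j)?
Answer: 127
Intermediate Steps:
Function('c')(j, o) = Add(j, o)
l = -9 (l = Add(-9, Add(7, Mul(-1, 7))) = Add(-9, Add(7, -7)) = Add(-9, 0) = -9)
Function('r')(t, b) = Add(Pow(Add(4, b), 2), Mul(b, t)) (Function('r')(t, b) = Add(Mul(b, t), Pow(Add(b, 4), 2)) = Add(Mul(b, t), Pow(Add(4, b), 2)) = Add(Pow(Add(4, b), 2), Mul(b, t)))
Function('v')(O) = 0
Add(z, Mul(Function('v')(l), Function('r')(13, -12))) = Add(127, Mul(0, Add(Pow(Add(4, -12), 2), Mul(-12, 13)))) = Add(127, Mul(0, Add(Pow(-8, 2), -156))) = Add(127, Mul(0, Add(64, -156))) = Add(127, Mul(0, -92)) = Add(127, 0) = 127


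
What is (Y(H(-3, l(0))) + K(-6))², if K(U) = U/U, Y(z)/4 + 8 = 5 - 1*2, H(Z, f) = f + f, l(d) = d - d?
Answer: 361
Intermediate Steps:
l(d) = 0
H(Z, f) = 2*f
Y(z) = -20 (Y(z) = -32 + 4*(5 - 1*2) = -32 + 4*(5 - 2) = -32 + 4*3 = -32 + 12 = -20)
K(U) = 1
(Y(H(-3, l(0))) + K(-6))² = (-20 + 1)² = (-19)² = 361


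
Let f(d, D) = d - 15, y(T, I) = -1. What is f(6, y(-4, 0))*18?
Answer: -162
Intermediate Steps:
f(d, D) = -15 + d
f(6, y(-4, 0))*18 = (-15 + 6)*18 = -9*18 = -162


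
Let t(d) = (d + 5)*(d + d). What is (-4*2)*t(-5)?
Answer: 0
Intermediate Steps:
t(d) = 2*d*(5 + d) (t(d) = (5 + d)*(2*d) = 2*d*(5 + d))
(-4*2)*t(-5) = (-4*2)*(2*(-5)*(5 - 5)) = -16*(-5)*0 = -8*0 = 0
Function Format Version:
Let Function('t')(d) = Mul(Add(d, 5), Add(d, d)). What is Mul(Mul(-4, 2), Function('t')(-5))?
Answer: 0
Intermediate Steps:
Function('t')(d) = Mul(2, d, Add(5, d)) (Function('t')(d) = Mul(Add(5, d), Mul(2, d)) = Mul(2, d, Add(5, d)))
Mul(Mul(-4, 2), Function('t')(-5)) = Mul(Mul(-4, 2), Mul(2, -5, Add(5, -5))) = Mul(-8, Mul(2, -5, 0)) = Mul(-8, 0) = 0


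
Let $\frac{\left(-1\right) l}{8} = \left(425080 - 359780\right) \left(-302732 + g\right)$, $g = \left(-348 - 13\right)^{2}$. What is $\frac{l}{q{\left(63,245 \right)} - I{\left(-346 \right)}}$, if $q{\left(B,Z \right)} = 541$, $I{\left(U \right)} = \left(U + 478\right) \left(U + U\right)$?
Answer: $\frac{18013501280}{18377} \approx 9.8022 \cdot 10^{5}$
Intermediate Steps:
$I{\left(U \right)} = 2 U \left(478 + U\right)$ ($I{\left(U \right)} = \left(478 + U\right) 2 U = 2 U \left(478 + U\right)$)
$g = 130321$ ($g = \left(-361\right)^{2} = 130321$)
$l = 90067506400$ ($l = - 8 \left(425080 - 359780\right) \left(-302732 + 130321\right) = - 8 \cdot 65300 \left(-172411\right) = \left(-8\right) \left(-11258438300\right) = 90067506400$)
$\frac{l}{q{\left(63,245 \right)} - I{\left(-346 \right)}} = \frac{90067506400}{541 - 2 \left(-346\right) \left(478 - 346\right)} = \frac{90067506400}{541 - 2 \left(-346\right) 132} = \frac{90067506400}{541 - -91344} = \frac{90067506400}{541 + 91344} = \frac{90067506400}{91885} = 90067506400 \cdot \frac{1}{91885} = \frac{18013501280}{18377}$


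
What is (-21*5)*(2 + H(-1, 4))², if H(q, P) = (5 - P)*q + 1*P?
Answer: -2625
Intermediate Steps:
H(q, P) = P + q*(5 - P) (H(q, P) = q*(5 - P) + P = P + q*(5 - P))
(-21*5)*(2 + H(-1, 4))² = (-21*5)*(2 + (4 + 5*(-1) - 1*4*(-1)))² = -105*(2 + (4 - 5 + 4))² = -105*(2 + 3)² = -105*5² = -105*25 = -2625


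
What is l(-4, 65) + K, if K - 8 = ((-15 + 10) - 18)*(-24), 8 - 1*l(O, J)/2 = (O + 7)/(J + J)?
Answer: 37437/65 ≈ 575.95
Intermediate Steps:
l(O, J) = 16 - (7 + O)/J (l(O, J) = 16 - 2*(O + 7)/(J + J) = 16 - 2*(7 + O)/(2*J) = 16 - 2*(7 + O)*1/(2*J) = 16 - (7 + O)/J)
K = 560 (K = 8 + ((-15 + 10) - 18)*(-24) = 8 + (-5 - 18)*(-24) = 8 - 23*(-24) = 8 + 552 = 560)
l(-4, 65) + K = (-7 - 1*(-4) + 16*65)/65 + 560 = (-7 + 4 + 1040)/65 + 560 = (1/65)*1037 + 560 = 1037/65 + 560 = 37437/65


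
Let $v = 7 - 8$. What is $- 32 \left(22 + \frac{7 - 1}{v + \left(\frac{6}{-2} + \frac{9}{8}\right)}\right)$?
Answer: $- \frac{14656}{23} \approx -637.22$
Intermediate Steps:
$v = -1$ ($v = 7 - 8 = -1$)
$- 32 \left(22 + \frac{7 - 1}{v + \left(\frac{6}{-2} + \frac{9}{8}\right)}\right) = - 32 \left(22 + \frac{7 - 1}{-1 + \left(\frac{6}{-2} + \frac{9}{8}\right)}\right) = - 32 \left(22 + \frac{6}{-1 + \left(6 \left(- \frac{1}{2}\right) + 9 \cdot \frac{1}{8}\right)}\right) = - 32 \left(22 + \frac{6}{-1 + \left(-3 + \frac{9}{8}\right)}\right) = - 32 \left(22 + \frac{6}{-1 - \frac{15}{8}}\right) = - 32 \left(22 + \frac{6}{- \frac{23}{8}}\right) = - 32 \left(22 + 6 \left(- \frac{8}{23}\right)\right) = - 32 \left(22 - \frac{48}{23}\right) = \left(-32\right) \frac{458}{23} = - \frac{14656}{23}$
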